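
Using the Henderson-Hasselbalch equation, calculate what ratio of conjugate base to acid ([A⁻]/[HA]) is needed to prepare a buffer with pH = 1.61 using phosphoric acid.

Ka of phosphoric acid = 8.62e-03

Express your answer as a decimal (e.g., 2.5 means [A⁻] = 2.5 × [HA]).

pKa = -log(8.62e-03) = 2.0645. pH = pKa + log([A⁻]/[HA]), so log([A⁻]/[HA]) = pH − pKa = 1.61 − 2.0645 = -0.4545. [A⁻]/[HA] = 10^(-0.4545) = 0.351

[A⁻]/[HA] = 0.351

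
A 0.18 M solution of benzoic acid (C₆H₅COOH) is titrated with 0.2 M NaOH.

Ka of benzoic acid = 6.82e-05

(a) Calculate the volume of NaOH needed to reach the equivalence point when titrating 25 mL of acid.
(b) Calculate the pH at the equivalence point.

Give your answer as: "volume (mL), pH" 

moles acid = 0.18 × 25/1000 = 0.0045 mol; V_base = moles/0.2 × 1000 = 22.5 mL. At equivalence only the conjugate base is present: [A⁻] = 0.0045/0.048 = 9.4737e-02 M. Kb = Kw/Ka = 1.47e-10; [OH⁻] = √(Kb × [A⁻]) = 3.7271e-06; pOH = 5.43; pH = 14 - pOH = 8.57.

V = 22.5 mL, pH = 8.57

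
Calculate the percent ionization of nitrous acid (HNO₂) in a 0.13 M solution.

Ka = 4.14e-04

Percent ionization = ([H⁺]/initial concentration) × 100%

Using Ka equilibrium: x² + Ka×x - Ka×C = 0. Solving: [H⁺] = 7.1321e-03. Percent = (7.1321e-03/0.13) × 100

Percent ionization = 5.49%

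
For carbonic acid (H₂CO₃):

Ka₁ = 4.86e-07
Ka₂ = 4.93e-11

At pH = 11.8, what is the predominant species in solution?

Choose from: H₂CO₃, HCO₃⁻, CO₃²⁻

pKa₁ = 6.31, pKa₂ = 10.31. For a polyprotic acid the predominant species crosses at each pKa: below pKa_n the protonated form dominates, above it the deprotonated form does. At pH = 11.8, the predominant species is CO₃²⁻.

CO₃²⁻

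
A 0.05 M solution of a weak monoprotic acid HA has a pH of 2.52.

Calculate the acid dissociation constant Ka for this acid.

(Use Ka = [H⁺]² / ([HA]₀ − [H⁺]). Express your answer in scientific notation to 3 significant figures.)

[H⁺] = 10^(−pH) = 10^(−2.52) = 3.020e-03 M. For HA ⇌ H⁺ + A⁻, Ka = [H⁺][A⁻]/[HA] = [H⁺]² / ([HA]₀ − [H⁺]) = (3.020e-03)² / (0.05 − 3.020e-03) = 1.94e-04.

K_a = 1.94e-04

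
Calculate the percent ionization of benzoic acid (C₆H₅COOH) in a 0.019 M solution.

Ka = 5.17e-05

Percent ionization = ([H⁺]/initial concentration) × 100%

Using Ka equilibrium: x² + Ka×x - Ka×C = 0. Solving: [H⁺] = 9.6560e-04. Percent = (9.6560e-04/0.019) × 100

Percent ionization = 5.08%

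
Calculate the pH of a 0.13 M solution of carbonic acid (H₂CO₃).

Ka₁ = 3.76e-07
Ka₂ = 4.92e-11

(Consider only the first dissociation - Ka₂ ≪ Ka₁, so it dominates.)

First dissociation dominates. From Ka₁ = [H⁺][HA⁻]/[H₂A], x² + Ka₁·x − Ka₁·C = 0 with C = 0.13 M and Ka₁ = 3.76e-07. Solving: [H⁺] = (−Ka₁ + √(Ka₁² + 4·Ka₁·C)) / 2 = 2.2090e-04 M. pH = -log(2.2090e-04) = 3.66.

pH = 3.66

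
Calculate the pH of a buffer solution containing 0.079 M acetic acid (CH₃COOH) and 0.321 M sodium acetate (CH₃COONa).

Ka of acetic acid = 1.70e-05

pKa = -log(1.70e-05) = 4.77. pH = pKa + log([A⁻]/[HA]) = 4.77 + log(0.321/0.079)

pH = 5.38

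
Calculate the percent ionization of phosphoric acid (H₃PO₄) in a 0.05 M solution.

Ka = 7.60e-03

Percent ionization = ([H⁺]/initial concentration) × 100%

Using Ka equilibrium: x² + Ka×x - Ka×C = 0. Solving: [H⁺] = 1.6061e-02. Percent = (1.6061e-02/0.05) × 100

Percent ionization = 32.1%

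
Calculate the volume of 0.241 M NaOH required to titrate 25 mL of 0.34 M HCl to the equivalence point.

At equivalence: moles acid = moles base. moles HCl = 0.34 × 25/1000 = 0.0085 mol. V_base = moles / 0.241 × 1000 = 35.3 mL.

V_{base} = 35.3 mL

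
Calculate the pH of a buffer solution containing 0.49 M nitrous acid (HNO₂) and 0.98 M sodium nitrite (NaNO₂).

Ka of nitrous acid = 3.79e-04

pKa = -log(3.79e-04) = 3.42. pH = pKa + log([A⁻]/[HA]) = 3.42 + log(0.98/0.49)

pH = 3.72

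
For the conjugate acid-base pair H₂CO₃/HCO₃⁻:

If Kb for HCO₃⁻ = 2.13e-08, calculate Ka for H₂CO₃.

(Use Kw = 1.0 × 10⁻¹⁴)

For a conjugate pair Ka × Kb = Kw, so Ka = Kw/Kb = 1.0 × 10⁻¹⁴ / 2.13e-08 = 4.69e-07.

K_a = 4.69e-07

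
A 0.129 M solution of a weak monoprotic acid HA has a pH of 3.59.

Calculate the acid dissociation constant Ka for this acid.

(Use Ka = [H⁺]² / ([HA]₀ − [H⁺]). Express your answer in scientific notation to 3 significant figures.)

[H⁺] = 10^(−pH) = 10^(−3.59) = 2.570e-04 M. For HA ⇌ H⁺ + A⁻, Ka = [H⁺][A⁻]/[HA] = [H⁺]² / ([HA]₀ − [H⁺]) = (2.570e-04)² / (0.129 − 2.570e-04) = 5.13e-07.

K_a = 5.13e-07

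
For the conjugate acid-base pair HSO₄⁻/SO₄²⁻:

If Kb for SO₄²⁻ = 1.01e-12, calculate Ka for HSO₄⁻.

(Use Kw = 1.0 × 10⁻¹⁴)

For a conjugate pair Ka × Kb = Kw, so Ka = Kw/Kb = 1.0 × 10⁻¹⁴ / 1.01e-12 = 9.90e-03.

K_a = 9.90e-03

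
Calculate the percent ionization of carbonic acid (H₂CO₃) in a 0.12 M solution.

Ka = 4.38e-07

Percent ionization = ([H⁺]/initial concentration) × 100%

Using Ka equilibrium: x² + Ka×x - Ka×C = 0. Solving: [H⁺] = 2.2904e-04. Percent = (2.2904e-04/0.12) × 100

Percent ionization = 0.191%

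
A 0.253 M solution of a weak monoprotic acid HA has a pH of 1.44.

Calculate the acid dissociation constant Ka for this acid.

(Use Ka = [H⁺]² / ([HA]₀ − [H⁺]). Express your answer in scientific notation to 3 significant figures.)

[H⁺] = 10^(−pH) = 10^(−1.44) = 3.631e-02 M. For HA ⇌ H⁺ + A⁻, Ka = [H⁺][A⁻]/[HA] = [H⁺]² / ([HA]₀ − [H⁺]) = (3.631e-02)² / (0.253 − 3.631e-02) = 6.08e-03.

K_a = 6.08e-03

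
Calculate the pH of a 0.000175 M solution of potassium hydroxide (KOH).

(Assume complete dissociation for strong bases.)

[OH⁻] = 0.000175 M for strong base. pOH = -log[OH⁻] = 3.76, pH = 14 - pOH

pH = 10.24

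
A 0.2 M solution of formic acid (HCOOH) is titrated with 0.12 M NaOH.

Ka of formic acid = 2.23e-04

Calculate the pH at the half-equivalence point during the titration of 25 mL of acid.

At half-equivalence [HA] = [A⁻], so Henderson-Hasselbalch gives pH = pKa = -log(2.23e-04) = 3.65.

pH = pKa = 3.65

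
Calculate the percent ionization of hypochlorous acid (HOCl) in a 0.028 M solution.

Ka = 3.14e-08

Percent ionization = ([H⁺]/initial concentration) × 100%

Using Ka equilibrium: x² + Ka×x - Ka×C = 0. Solving: [H⁺] = 2.9636e-05. Percent = (2.9636e-05/0.028) × 100

Percent ionization = 0.106%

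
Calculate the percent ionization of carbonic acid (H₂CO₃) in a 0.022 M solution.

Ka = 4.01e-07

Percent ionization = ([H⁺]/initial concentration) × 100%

Using Ka equilibrium: x² + Ka×x - Ka×C = 0. Solving: [H⁺] = 9.3725e-05. Percent = (9.3725e-05/0.022) × 100

Percent ionization = 0.426%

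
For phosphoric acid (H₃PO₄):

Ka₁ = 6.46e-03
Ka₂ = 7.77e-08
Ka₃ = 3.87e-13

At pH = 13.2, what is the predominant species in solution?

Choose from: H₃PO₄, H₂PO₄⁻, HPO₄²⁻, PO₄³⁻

pKa₁ = 2.19, pKa₂ = 7.11, pKa₃ = 12.41. For a polyprotic acid the predominant species crosses at each pKa: below pKa_n the protonated form dominates, above it the deprotonated form does. At pH = 13.2, the predominant species is PO₄³⁻.

PO₄³⁻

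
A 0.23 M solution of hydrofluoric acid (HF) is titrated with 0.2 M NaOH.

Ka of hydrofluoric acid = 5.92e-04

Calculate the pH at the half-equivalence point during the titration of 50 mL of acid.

At half-equivalence [HA] = [A⁻], so Henderson-Hasselbalch gives pH = pKa = -log(5.92e-04) = 3.23.

pH = pKa = 3.23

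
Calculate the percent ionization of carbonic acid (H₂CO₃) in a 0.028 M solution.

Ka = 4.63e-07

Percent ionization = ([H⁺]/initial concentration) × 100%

Using Ka equilibrium: x² + Ka×x - Ka×C = 0. Solving: [H⁺] = 1.1363e-04. Percent = (1.1363e-04/0.028) × 100

Percent ionization = 0.406%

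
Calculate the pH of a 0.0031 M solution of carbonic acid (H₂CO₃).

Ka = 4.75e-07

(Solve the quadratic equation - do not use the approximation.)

x² + Ka×x - Ka×C = 0. Using quadratic formula: [H⁺] = 3.8136e-05

pH = 4.42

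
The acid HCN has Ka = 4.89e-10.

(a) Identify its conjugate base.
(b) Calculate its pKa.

(a) The conjugate base is formed by removing one H⁺ from HCN, giving CN⁻. (b) pKa = -log(Ka) = -log(4.89e-10) = 9.31.

Conjugate base: CN⁻; pK_a = 9.31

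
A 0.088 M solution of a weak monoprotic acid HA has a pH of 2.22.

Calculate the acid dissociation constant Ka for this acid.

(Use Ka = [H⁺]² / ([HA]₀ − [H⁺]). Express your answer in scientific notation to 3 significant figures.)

[H⁺] = 10^(−pH) = 10^(−2.22) = 6.026e-03 M. For HA ⇌ H⁺ + A⁻, Ka = [H⁺][A⁻]/[HA] = [H⁺]² / ([HA]₀ − [H⁺]) = (6.026e-03)² / (0.088 − 6.026e-03) = 4.43e-04.

K_a = 4.43e-04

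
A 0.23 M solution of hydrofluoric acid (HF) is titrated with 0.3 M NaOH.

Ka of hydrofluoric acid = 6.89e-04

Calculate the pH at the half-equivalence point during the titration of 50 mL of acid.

At half-equivalence [HA] = [A⁻], so Henderson-Hasselbalch gives pH = pKa = -log(6.89e-04) = 3.16.

pH = pKa = 3.16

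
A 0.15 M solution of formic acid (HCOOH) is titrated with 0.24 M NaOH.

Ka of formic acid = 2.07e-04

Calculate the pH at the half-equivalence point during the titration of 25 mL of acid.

At half-equivalence [HA] = [A⁻], so Henderson-Hasselbalch gives pH = pKa = -log(2.07e-04) = 3.68.

pH = pKa = 3.68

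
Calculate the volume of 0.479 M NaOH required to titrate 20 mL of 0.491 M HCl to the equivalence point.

At equivalence: moles acid = moles base. moles HCl = 0.491 × 20/1000 = 0.00982 mol. V_base = moles / 0.479 × 1000 = 20.5 mL.

V_{base} = 20.5 mL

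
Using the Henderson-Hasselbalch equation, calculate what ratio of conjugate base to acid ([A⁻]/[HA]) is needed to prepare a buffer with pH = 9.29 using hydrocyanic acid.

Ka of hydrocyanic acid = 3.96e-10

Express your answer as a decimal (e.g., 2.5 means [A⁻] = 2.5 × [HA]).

pKa = -log(3.96e-10) = 9.4023. pH = pKa + log([A⁻]/[HA]), so log([A⁻]/[HA]) = pH − pKa = 9.29 − 9.4023 = -0.1123. [A⁻]/[HA] = 10^(-0.1123) = 0.772

[A⁻]/[HA] = 0.772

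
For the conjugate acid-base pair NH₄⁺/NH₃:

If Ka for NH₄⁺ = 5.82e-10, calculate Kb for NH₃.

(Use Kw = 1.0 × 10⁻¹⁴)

For a conjugate pair Ka × Kb = Kw, so Kb = Kw/Ka = 1.0 × 10⁻¹⁴ / 5.82e-10 = 1.72e-05.

K_b = 1.72e-05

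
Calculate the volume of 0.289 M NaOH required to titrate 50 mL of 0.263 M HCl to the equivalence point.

At equivalence: moles acid = moles base. moles HCl = 0.263 × 50/1000 = 0.01315 mol. V_base = moles / 0.289 × 1000 = 45.5 mL.

V_{base} = 45.5 mL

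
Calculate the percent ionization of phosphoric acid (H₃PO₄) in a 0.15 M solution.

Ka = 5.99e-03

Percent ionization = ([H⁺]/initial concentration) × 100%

Using Ka equilibrium: x² + Ka×x - Ka×C = 0. Solving: [H⁺] = 2.7129e-02. Percent = (2.7129e-02/0.15) × 100

Percent ionization = 18.1%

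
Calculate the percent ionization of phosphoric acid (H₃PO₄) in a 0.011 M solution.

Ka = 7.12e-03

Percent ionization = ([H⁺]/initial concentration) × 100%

Using Ka equilibrium: x² + Ka×x - Ka×C = 0. Solving: [H⁺] = 5.9791e-03. Percent = (5.9791e-03/0.011) × 100

Percent ionization = 54.4%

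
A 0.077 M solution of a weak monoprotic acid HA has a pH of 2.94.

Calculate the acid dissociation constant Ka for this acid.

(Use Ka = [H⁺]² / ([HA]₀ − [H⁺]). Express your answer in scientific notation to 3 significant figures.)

[H⁺] = 10^(−pH) = 10^(−2.94) = 1.148e-03 M. For HA ⇌ H⁺ + A⁻, Ka = [H⁺][A⁻]/[HA] = [H⁺]² / ([HA]₀ − [H⁺]) = (1.148e-03)² / (0.077 − 1.148e-03) = 1.74e-05.

K_a = 1.74e-05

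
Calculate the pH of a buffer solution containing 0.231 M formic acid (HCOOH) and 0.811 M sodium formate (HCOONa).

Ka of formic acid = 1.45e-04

pKa = -log(1.45e-04) = 3.84. pH = pKa + log([A⁻]/[HA]) = 3.84 + log(0.811/0.231)

pH = 4.38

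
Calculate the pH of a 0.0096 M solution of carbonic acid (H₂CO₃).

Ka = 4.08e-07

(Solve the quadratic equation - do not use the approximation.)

x² + Ka×x - Ka×C = 0. Using quadratic formula: [H⁺] = 6.2381e-05

pH = 4.20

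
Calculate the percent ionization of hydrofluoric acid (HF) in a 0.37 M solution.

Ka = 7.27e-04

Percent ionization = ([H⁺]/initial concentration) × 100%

Using Ka equilibrium: x² + Ka×x - Ka×C = 0. Solving: [H⁺] = 1.6041e-02. Percent = (1.6041e-02/0.37) × 100

Percent ionization = 4.34%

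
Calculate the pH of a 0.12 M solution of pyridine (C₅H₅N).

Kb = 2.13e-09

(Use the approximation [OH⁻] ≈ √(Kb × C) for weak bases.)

[OH⁻] = √(Kb × C) = √(2.13e-09 × 0.12) = 1.5987e-05. pOH = 4.80, pH = 14 - pOH

pH = 9.20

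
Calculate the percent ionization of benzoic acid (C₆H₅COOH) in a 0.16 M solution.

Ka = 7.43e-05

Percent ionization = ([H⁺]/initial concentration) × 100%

Using Ka equilibrium: x² + Ka×x - Ka×C = 0. Solving: [H⁺] = 3.4109e-03. Percent = (3.4109e-03/0.16) × 100

Percent ionization = 2.13%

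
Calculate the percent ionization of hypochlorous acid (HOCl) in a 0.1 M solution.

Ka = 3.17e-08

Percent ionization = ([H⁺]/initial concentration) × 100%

Using Ka equilibrium: x² + Ka×x - Ka×C = 0. Solving: [H⁺] = 5.6287e-05. Percent = (5.6287e-05/0.1) × 100

Percent ionization = 0.0563%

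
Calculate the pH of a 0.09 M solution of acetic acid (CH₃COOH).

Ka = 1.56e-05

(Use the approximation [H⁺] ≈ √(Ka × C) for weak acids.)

[H⁺] = √(Ka × C) = √(1.56e-05 × 0.09) = 1.1849e-03. pH = -log(1.1849e-03)

pH = 2.93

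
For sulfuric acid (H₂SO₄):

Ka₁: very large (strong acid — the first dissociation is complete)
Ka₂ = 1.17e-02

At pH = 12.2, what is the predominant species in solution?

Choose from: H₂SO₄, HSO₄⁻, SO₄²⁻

The first dissociation is complete, so H₂SO₄ itself is never the predominant species in water; pKa₂ = -log(1.17e-02) = 1.93. For a polyprotic acid the predominant species crosses at each pKa: below pKa_n the protonated form dominates, above it the deprotonated form does. At pH = 12.2, the predominant species is SO₄²⁻.

SO₄²⁻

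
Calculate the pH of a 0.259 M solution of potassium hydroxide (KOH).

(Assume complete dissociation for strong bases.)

[OH⁻] = 0.259 M for strong base. pOH = -log[OH⁻] = 0.59, pH = 14 - pOH

pH = 13.41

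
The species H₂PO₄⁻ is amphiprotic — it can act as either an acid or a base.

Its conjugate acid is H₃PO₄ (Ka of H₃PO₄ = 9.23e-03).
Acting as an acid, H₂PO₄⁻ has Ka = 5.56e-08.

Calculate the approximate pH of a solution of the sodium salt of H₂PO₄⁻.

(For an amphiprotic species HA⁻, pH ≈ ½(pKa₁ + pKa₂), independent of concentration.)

pKa₁ = -log(9.23e-03) = 2.03; pKa₂ = -log(5.56e-08) = 7.25. For an amphiprotic species, pH ≈ ½(pKa₁ + pKa₂) = ½(2.03 + 7.25) = 4.64.

pH = 4.64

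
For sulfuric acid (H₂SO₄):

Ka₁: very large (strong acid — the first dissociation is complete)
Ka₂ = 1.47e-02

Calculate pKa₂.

pKa₂ = -log(Ka₂) = -log(1.47e-02) = 1.83.

pK_{a2} = 1.83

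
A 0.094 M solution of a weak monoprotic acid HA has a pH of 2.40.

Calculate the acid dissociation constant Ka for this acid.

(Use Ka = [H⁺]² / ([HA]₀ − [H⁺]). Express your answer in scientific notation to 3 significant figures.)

[H⁺] = 10^(−pH) = 10^(−2.40) = 3.981e-03 M. For HA ⇌ H⁺ + A⁻, Ka = [H⁺][A⁻]/[HA] = [H⁺]² / ([HA]₀ − [H⁺]) = (3.981e-03)² / (0.094 − 3.981e-03) = 1.76e-04.

K_a = 1.76e-04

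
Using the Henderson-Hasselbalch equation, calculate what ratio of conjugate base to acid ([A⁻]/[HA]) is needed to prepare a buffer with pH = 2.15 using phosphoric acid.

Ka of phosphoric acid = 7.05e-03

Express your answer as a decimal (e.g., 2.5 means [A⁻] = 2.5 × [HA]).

pKa = -log(7.05e-03) = 2.1518. pH = pKa + log([A⁻]/[HA]), so log([A⁻]/[HA]) = pH − pKa = 2.15 − 2.1518 = -0.0018. [A⁻]/[HA] = 10^(-0.0018) = 0.996

[A⁻]/[HA] = 0.996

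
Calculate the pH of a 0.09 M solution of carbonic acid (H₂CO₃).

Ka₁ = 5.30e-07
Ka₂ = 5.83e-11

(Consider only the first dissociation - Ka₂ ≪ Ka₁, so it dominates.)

First dissociation dominates. From Ka₁ = [H⁺][HA⁻]/[H₂A], x² + Ka₁·x − Ka₁·C = 0 with C = 0.09 M and Ka₁ = 5.30e-07. Solving: [H⁺] = (−Ka₁ + √(Ka₁² + 4·Ka₁·C)) / 2 = 2.1814e-04 M. pH = -log(2.1814e-04) = 3.66.

pH = 3.66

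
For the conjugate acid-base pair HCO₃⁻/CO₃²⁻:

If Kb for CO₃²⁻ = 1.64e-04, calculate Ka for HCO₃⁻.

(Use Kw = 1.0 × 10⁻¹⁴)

For a conjugate pair Ka × Kb = Kw, so Ka = Kw/Kb = 1.0 × 10⁻¹⁴ / 1.64e-04 = 6.10e-11.

K_a = 6.10e-11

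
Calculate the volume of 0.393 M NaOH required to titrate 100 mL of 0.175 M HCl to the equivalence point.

At equivalence: moles acid = moles base. moles HCl = 0.175 × 100/1000 = 0.0175 mol. V_base = moles / 0.393 × 1000 = 44.5 mL.

V_{base} = 44.5 mL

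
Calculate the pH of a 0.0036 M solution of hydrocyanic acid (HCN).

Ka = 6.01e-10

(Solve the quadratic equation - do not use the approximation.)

x² + Ka×x - Ka×C = 0. Using quadratic formula: [H⁺] = 1.4706e-06

pH = 5.83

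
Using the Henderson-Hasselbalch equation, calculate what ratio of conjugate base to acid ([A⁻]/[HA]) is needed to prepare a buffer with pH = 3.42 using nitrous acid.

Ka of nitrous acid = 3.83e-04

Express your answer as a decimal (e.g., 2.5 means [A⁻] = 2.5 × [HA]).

pKa = -log(3.83e-04) = 3.4168. pH = pKa + log([A⁻]/[HA]), so log([A⁻]/[HA]) = pH − pKa = 3.42 − 3.4168 = 0.0032. [A⁻]/[HA] = 10^(0.0032) = 1.01

[A⁻]/[HA] = 1.01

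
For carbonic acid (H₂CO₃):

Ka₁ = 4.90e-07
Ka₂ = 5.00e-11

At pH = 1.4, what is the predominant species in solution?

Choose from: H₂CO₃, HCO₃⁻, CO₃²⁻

pKa₁ = 6.31, pKa₂ = 10.30. For a polyprotic acid the predominant species crosses at each pKa: below pKa_n the protonated form dominates, above it the deprotonated form does. At pH = 1.4, the predominant species is H₂CO₃.

H₂CO₃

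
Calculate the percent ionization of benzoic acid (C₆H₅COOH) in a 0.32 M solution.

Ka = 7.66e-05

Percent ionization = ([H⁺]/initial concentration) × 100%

Using Ka equilibrium: x² + Ka×x - Ka×C = 0. Solving: [H⁺] = 4.9128e-03. Percent = (4.9128e-03/0.32) × 100

Percent ionization = 1.54%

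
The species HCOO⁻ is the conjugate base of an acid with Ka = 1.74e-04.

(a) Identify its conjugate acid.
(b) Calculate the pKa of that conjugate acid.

(a) The conjugate acid is formed by adding one H⁺ to HCOO⁻, giving HCOOH. (b) pKa = -log(Ka) = -log(1.74e-04) = 3.76.

Conjugate acid: HCOOH; pK_a = 3.76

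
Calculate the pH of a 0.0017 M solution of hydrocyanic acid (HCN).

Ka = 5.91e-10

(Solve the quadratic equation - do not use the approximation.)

x² + Ka×x - Ka×C = 0. Using quadratic formula: [H⁺] = 1.0021e-06

pH = 6.00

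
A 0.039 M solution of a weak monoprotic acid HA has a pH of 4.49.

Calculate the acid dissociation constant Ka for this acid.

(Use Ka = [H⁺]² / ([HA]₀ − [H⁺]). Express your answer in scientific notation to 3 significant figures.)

[H⁺] = 10^(−pH) = 10^(−4.49) = 3.236e-05 M. For HA ⇌ H⁺ + A⁻, Ka = [H⁺][A⁻]/[HA] = [H⁺]² / ([HA]₀ − [H⁺]) = (3.236e-05)² / (0.039 − 3.236e-05) = 2.69e-08.

K_a = 2.69e-08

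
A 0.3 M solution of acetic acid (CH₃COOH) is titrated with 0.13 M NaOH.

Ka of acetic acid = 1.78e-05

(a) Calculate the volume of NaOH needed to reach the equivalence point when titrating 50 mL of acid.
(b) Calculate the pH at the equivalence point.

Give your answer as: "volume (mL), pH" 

moles acid = 0.3 × 50/1000 = 0.015 mol; V_base = moles/0.13 × 1000 = 115.4 mL. At equivalence only the conjugate base is present: [A⁻] = 0.015/0.165 = 9.0698e-02 M. Kb = Kw/Ka = 5.62e-10; [OH⁻] = √(Kb × [A⁻]) = 7.1382e-06; pOH = 5.15; pH = 14 - pOH = 8.85.

V = 115.4 mL, pH = 8.85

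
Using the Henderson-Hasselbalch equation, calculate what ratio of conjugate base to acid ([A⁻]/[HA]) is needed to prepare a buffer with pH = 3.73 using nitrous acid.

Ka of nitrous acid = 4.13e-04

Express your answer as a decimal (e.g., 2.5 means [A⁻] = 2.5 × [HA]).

pKa = -log(4.13e-04) = 3.3840. pH = pKa + log([A⁻]/[HA]), so log([A⁻]/[HA]) = pH − pKa = 3.73 − 3.3840 = 0.3460. [A⁻]/[HA] = 10^(0.3460) = 2.22

[A⁻]/[HA] = 2.22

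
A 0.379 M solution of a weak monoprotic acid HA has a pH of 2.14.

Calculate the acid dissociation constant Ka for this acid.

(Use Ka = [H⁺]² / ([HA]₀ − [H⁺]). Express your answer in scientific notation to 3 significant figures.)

[H⁺] = 10^(−pH) = 10^(−2.14) = 7.244e-03 M. For HA ⇌ H⁺ + A⁻, Ka = [H⁺][A⁻]/[HA] = [H⁺]² / ([HA]₀ − [H⁺]) = (7.244e-03)² / (0.379 − 7.244e-03) = 1.41e-04.

K_a = 1.41e-04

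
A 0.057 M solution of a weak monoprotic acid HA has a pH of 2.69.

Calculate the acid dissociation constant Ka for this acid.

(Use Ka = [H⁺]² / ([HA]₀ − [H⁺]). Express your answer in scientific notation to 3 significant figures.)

[H⁺] = 10^(−pH) = 10^(−2.69) = 2.042e-03 M. For HA ⇌ H⁺ + A⁻, Ka = [H⁺][A⁻]/[HA] = [H⁺]² / ([HA]₀ − [H⁺]) = (2.042e-03)² / (0.057 − 2.042e-03) = 7.59e-05.

K_a = 7.59e-05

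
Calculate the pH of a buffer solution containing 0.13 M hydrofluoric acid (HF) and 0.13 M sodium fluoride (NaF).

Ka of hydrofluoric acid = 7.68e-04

pKa = -log(7.68e-04) = 3.11. pH = pKa + log([A⁻]/[HA]) = 3.11 + log(0.13/0.13)

pH = 3.11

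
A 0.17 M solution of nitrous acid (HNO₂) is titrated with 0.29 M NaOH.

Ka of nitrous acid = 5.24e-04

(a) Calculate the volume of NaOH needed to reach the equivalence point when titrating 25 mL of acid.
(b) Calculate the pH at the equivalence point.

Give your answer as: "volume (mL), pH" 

moles acid = 0.17 × 25/1000 = 0.00425 mol; V_base = moles/0.29 × 1000 = 14.7 mL. At equivalence only the conjugate base is present: [A⁻] = 0.00425/0.040 = 1.0717e-01 M. Kb = Kw/Ka = 1.91e-11; [OH⁻] = √(Kb × [A⁻]) = 1.4301e-06; pOH = 5.84; pH = 14 - pOH = 8.16.

V = 14.7 mL, pH = 8.16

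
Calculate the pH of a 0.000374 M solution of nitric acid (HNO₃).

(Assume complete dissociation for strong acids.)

[H⁺] = 0.000374 M for strong acid. pH = -log[H⁺] = -log(0.000374)

pH = 3.43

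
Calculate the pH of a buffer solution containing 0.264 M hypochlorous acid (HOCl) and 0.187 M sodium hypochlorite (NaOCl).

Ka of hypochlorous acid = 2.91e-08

pKa = -log(2.91e-08) = 7.54. pH = pKa + log([A⁻]/[HA]) = 7.54 + log(0.187/0.264)

pH = 7.39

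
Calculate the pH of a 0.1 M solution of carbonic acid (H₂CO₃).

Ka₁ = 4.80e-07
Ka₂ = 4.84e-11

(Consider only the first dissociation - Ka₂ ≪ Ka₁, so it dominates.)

First dissociation dominates. From Ka₁ = [H⁺][HA⁻]/[H₂A], x² + Ka₁·x − Ka₁·C = 0 with C = 0.1 M and Ka₁ = 4.80e-07. Solving: [H⁺] = (−Ka₁ + √(Ka₁² + 4·Ka₁·C)) / 2 = 2.1885e-04 M. pH = -log(2.1885e-04) = 3.66.

pH = 3.66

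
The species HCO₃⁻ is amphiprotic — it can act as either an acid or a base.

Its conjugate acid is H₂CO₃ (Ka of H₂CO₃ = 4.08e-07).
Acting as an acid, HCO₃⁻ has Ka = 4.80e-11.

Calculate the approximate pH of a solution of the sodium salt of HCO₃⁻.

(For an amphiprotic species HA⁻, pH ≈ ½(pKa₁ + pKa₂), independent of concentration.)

pKa₁ = -log(4.08e-07) = 6.39; pKa₂ = -log(4.80e-11) = 10.32. For an amphiprotic species, pH ≈ ½(pKa₁ + pKa₂) = ½(6.39 + 10.32) = 8.35.

pH = 8.35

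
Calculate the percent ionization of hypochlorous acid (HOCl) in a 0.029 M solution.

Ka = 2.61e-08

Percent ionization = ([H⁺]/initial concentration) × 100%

Using Ka equilibrium: x² + Ka×x - Ka×C = 0. Solving: [H⁺] = 2.7499e-05. Percent = (2.7499e-05/0.029) × 100

Percent ionization = 0.0948%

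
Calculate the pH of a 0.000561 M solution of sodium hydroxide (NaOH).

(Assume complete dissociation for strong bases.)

[OH⁻] = 0.000561 M for strong base. pOH = -log[OH⁻] = 3.25, pH = 14 - pOH

pH = 10.75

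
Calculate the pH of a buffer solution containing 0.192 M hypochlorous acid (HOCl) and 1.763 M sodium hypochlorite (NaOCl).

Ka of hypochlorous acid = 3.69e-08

pKa = -log(3.69e-08) = 7.43. pH = pKa + log([A⁻]/[HA]) = 7.43 + log(1.763/0.192)

pH = 8.40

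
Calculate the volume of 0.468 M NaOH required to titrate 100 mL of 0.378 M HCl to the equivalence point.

At equivalence: moles acid = moles base. moles HCl = 0.378 × 100/1000 = 0.0378 mol. V_base = moles / 0.468 × 1000 = 80.8 mL.

V_{base} = 80.8 mL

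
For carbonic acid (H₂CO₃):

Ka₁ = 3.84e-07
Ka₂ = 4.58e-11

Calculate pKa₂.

pKa₂ = -log(Ka₂) = -log(4.58e-11) = 10.34.

pK_{a2} = 10.34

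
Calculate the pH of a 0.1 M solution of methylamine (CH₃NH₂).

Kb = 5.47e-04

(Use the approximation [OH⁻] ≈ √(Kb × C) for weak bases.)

[OH⁻] = √(Kb × C) = √(5.47e-04 × 0.1) = 7.3959e-03. pOH = 2.13, pH = 14 - pOH

pH = 11.87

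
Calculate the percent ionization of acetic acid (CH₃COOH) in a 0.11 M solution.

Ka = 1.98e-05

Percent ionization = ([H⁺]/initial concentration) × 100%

Using Ka equilibrium: x² + Ka×x - Ka×C = 0. Solving: [H⁺] = 1.4659e-03. Percent = (1.4659e-03/0.11) × 100

Percent ionization = 1.33%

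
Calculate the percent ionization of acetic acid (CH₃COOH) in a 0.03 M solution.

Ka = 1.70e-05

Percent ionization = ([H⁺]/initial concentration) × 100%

Using Ka equilibrium: x² + Ka×x - Ka×C = 0. Solving: [H⁺] = 7.0569e-04. Percent = (7.0569e-04/0.03) × 100

Percent ionization = 2.35%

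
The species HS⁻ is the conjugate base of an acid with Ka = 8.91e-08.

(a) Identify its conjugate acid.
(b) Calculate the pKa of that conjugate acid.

(a) The conjugate acid is formed by adding one H⁺ to HS⁻, giving H₂S. (b) pKa = -log(Ka) = -log(8.91e-08) = 7.05.

Conjugate acid: H₂S; pK_a = 7.05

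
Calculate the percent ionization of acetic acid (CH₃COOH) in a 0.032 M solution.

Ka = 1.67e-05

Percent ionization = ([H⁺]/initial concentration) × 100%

Using Ka equilibrium: x² + Ka×x - Ka×C = 0. Solving: [H⁺] = 7.2272e-04. Percent = (7.2272e-04/0.032) × 100

Percent ionization = 2.26%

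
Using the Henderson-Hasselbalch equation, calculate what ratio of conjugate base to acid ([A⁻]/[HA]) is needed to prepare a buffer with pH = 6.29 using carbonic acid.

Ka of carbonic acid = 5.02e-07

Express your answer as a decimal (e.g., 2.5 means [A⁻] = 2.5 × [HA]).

pKa = -log(5.02e-07) = 6.2993. pH = pKa + log([A⁻]/[HA]), so log([A⁻]/[HA]) = pH − pKa = 6.29 − 6.2993 = -0.0093. [A⁻]/[HA] = 10^(-0.0093) = 0.979

[A⁻]/[HA] = 0.979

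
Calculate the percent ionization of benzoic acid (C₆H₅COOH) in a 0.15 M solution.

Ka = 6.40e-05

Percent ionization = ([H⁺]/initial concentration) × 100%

Using Ka equilibrium: x² + Ka×x - Ka×C = 0. Solving: [H⁺] = 3.0666e-03. Percent = (3.0666e-03/0.15) × 100

Percent ionization = 2.04%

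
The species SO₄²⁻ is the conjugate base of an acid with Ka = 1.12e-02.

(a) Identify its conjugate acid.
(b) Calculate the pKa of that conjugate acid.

(a) The conjugate acid is formed by adding one H⁺ to SO₄²⁻, giving HSO₄⁻. (b) pKa = -log(Ka) = -log(1.12e-02) = 1.95.

Conjugate acid: HSO₄⁻; pK_a = 1.95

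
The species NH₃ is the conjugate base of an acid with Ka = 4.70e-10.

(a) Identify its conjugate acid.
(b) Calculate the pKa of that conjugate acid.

(a) The conjugate acid is formed by adding one H⁺ to NH₃, giving NH₄⁺. (b) pKa = -log(Ka) = -log(4.70e-10) = 9.33.

Conjugate acid: NH₄⁺; pK_a = 9.33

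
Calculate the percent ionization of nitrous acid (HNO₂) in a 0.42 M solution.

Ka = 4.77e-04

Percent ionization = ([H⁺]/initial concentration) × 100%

Using Ka equilibrium: x² + Ka×x - Ka×C = 0. Solving: [H⁺] = 1.3918e-02. Percent = (1.3918e-02/0.42) × 100

Percent ionization = 3.31%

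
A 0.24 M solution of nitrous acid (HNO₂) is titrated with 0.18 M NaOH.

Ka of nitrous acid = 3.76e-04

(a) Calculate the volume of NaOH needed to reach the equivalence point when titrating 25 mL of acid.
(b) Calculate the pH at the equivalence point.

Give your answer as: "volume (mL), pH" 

moles acid = 0.24 × 25/1000 = 0.006 mol; V_base = moles/0.18 × 1000 = 33.3 mL. At equivalence only the conjugate base is present: [A⁻] = 0.006/0.058 = 1.0286e-01 M. Kb = Kw/Ka = 2.66e-11; [OH⁻] = √(Kb × [A⁻]) = 1.6540e-06; pOH = 5.78; pH = 14 - pOH = 8.22.

V = 33.3 mL, pH = 8.22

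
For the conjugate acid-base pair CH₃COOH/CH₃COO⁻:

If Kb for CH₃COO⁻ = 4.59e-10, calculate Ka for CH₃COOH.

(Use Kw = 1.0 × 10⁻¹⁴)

For a conjugate pair Ka × Kb = Kw, so Ka = Kw/Kb = 1.0 × 10⁻¹⁴ / 4.59e-10 = 2.18e-05.

K_a = 2.18e-05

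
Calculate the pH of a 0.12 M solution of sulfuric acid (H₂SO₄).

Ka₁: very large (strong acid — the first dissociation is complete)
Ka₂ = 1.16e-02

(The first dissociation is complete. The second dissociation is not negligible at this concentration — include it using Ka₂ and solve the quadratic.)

First dissociation is complete: [H⁺]₀ = [HSO₄⁻]₀ = C = 0.12 M. Second dissociation HSO₄⁻ ⇌ H⁺ + SO₄²⁻: let x = [SO₄²⁻]. Ka₂ = (C + x)·x / (C − x) = 1.16e-02 → x² + (C + Ka₂)·x − Ka₂·C = 0 → x² + 0.13160·x − 1.392e-03 = 0. x = (−0.13160 + √(0.13160² + 4 × 1.392e-03)) / 2 = 9.8415e-03 M. [H⁺] = C + x = 0.12 + 9.8415e-03 = 1.2984e-01 M. pH = -log(1.2984e-01) = 0.89.

pH = 0.89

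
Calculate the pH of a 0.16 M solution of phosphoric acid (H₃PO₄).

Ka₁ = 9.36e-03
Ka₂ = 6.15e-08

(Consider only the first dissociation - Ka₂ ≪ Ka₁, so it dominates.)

First dissociation dominates. From Ka₁ = [H⁺][HA⁻]/[H₂A], x² + Ka₁·x − Ka₁·C = 0 with C = 0.16 M and Ka₁ = 9.36e-03. Solving: [H⁺] = (−Ka₁ + √(Ka₁² + 4·Ka₁·C)) / 2 = 3.4301e-02 M. pH = -log(3.4301e-02) = 1.46.

pH = 1.46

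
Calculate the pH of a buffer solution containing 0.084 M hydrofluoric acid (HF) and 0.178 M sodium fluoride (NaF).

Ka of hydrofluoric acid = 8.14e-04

pKa = -log(8.14e-04) = 3.09. pH = pKa + log([A⁻]/[HA]) = 3.09 + log(0.178/0.084)

pH = 3.42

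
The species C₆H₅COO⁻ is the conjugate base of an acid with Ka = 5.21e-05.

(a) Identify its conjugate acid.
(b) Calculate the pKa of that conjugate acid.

(a) The conjugate acid is formed by adding one H⁺ to C₆H₅COO⁻, giving C₆H₅COOH. (b) pKa = -log(Ka) = -log(5.21e-05) = 4.28.

Conjugate acid: C₆H₅COOH; pK_a = 4.28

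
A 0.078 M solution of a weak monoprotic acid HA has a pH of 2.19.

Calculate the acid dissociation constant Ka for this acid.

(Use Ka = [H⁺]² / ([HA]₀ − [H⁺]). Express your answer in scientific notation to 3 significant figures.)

[H⁺] = 10^(−pH) = 10^(−2.19) = 6.457e-03 M. For HA ⇌ H⁺ + A⁻, Ka = [H⁺][A⁻]/[HA] = [H⁺]² / ([HA]₀ − [H⁺]) = (6.457e-03)² / (0.078 − 6.457e-03) = 5.83e-04.

K_a = 5.83e-04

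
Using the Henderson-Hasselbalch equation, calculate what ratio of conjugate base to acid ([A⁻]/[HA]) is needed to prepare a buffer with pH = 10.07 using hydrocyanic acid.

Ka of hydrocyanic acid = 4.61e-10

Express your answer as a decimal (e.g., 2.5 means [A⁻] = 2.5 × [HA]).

pKa = -log(4.61e-10) = 9.3363. pH = pKa + log([A⁻]/[HA]), so log([A⁻]/[HA]) = pH − pKa = 10.07 − 9.3363 = 0.7337. [A⁻]/[HA] = 10^(0.7337) = 5.42

[A⁻]/[HA] = 5.42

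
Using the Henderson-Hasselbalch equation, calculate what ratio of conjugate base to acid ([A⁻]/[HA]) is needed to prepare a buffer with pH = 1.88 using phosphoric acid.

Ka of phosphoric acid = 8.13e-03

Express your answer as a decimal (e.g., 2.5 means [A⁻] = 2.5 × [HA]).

pKa = -log(8.13e-03) = 2.0899. pH = pKa + log([A⁻]/[HA]), so log([A⁻]/[HA]) = pH − pKa = 1.88 − 2.0899 = -0.2099. [A⁻]/[HA] = 10^(-0.2099) = 0.617

[A⁻]/[HA] = 0.617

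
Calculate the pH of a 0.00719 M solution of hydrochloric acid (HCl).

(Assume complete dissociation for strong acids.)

[H⁺] = 0.00719 M for strong acid. pH = -log[H⁺] = -log(0.00719)

pH = 2.14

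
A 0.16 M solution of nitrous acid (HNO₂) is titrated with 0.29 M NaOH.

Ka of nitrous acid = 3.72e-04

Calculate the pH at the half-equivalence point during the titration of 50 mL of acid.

At half-equivalence [HA] = [A⁻], so Henderson-Hasselbalch gives pH = pKa = -log(3.72e-04) = 3.43.

pH = pKa = 3.43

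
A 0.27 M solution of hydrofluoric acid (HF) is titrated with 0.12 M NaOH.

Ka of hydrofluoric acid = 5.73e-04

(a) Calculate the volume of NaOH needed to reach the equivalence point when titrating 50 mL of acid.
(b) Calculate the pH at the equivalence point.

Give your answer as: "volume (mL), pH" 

moles acid = 0.27 × 50/1000 = 0.0135 mol; V_base = moles/0.12 × 1000 = 112.5 mL. At equivalence only the conjugate base is present: [A⁻] = 0.0135/0.163 = 8.3077e-02 M. Kb = Kw/Ka = 1.75e-11; [OH⁻] = √(Kb × [A⁻]) = 1.2041e-06; pOH = 5.92; pH = 14 - pOH = 8.08.

V = 112.5 mL, pH = 8.08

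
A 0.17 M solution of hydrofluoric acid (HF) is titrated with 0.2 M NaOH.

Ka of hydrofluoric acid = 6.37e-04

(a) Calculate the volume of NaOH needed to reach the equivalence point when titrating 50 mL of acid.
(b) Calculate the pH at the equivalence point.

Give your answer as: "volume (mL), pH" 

moles acid = 0.17 × 50/1000 = 0.0085 mol; V_base = moles/0.2 × 1000 = 42.5 mL. At equivalence only the conjugate base is present: [A⁻] = 0.0085/0.092 = 9.1892e-02 M. Kb = Kw/Ka = 1.57e-11; [OH⁻] = √(Kb × [A⁻]) = 1.2011e-06; pOH = 5.92; pH = 14 - pOH = 8.08.

V = 42.5 mL, pH = 8.08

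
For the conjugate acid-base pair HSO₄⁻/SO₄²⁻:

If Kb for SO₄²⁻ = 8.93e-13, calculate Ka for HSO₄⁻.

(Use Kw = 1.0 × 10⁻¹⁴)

For a conjugate pair Ka × Kb = Kw, so Ka = Kw/Kb = 1.0 × 10⁻¹⁴ / 8.93e-13 = 1.12e-02.

K_a = 1.12e-02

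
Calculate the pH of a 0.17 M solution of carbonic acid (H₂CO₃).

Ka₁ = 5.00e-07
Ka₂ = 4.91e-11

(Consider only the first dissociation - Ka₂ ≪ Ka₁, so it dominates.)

First dissociation dominates. From Ka₁ = [H⁺][HA⁻]/[H₂A], x² + Ka₁·x − Ka₁·C = 0 with C = 0.17 M and Ka₁ = 5.00e-07. Solving: [H⁺] = (−Ka₁ + √(Ka₁² + 4·Ka₁·C)) / 2 = 2.9130e-04 M. pH = -log(2.9130e-04) = 3.54.

pH = 3.54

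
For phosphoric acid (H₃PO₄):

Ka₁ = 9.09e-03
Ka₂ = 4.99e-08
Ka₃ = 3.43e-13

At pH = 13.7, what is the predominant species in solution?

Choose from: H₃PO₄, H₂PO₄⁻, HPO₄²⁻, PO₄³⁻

pKa₁ = 2.04, pKa₂ = 7.30, pKa₃ = 12.46. For a polyprotic acid the predominant species crosses at each pKa: below pKa_n the protonated form dominates, above it the deprotonated form does. At pH = 13.7, the predominant species is PO₄³⁻.

PO₄³⁻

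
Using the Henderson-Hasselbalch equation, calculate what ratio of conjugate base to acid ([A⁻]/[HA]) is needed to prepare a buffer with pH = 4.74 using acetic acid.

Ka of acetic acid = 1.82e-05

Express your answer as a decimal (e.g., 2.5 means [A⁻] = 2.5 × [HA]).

pKa = -log(1.82e-05) = 4.7399. pH = pKa + log([A⁻]/[HA]), so log([A⁻]/[HA]) = pH − pKa = 4.74 − 4.7399 = 0.0001. [A⁻]/[HA] = 10^(0.0001) = 1.00

[A⁻]/[HA] = 1.00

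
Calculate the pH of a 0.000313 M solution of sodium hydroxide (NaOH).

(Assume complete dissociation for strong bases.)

[OH⁻] = 0.000313 M for strong base. pOH = -log[OH⁻] = 3.50, pH = 14 - pOH

pH = 10.50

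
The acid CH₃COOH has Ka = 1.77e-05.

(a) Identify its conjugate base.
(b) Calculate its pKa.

(a) The conjugate base is formed by removing one H⁺ from CH₃COOH, giving CH₃COO⁻. (b) pKa = -log(Ka) = -log(1.77e-05) = 4.75.

Conjugate base: CH₃COO⁻; pK_a = 4.75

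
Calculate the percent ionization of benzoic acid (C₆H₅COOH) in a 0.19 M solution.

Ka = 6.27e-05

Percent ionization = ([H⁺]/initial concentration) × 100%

Using Ka equilibrium: x² + Ka×x - Ka×C = 0. Solving: [H⁺] = 3.4203e-03. Percent = (3.4203e-03/0.19) × 100

Percent ionization = 1.8%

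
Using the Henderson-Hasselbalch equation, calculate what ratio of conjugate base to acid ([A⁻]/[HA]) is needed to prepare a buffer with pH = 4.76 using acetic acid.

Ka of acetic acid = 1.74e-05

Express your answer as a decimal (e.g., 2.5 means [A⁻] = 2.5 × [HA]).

pKa = -log(1.74e-05) = 4.7595. pH = pKa + log([A⁻]/[HA]), so log([A⁻]/[HA]) = pH − pKa = 4.76 − 4.7595 = 0.0005. [A⁻]/[HA] = 10^(0.0005) = 1.00

[A⁻]/[HA] = 1.00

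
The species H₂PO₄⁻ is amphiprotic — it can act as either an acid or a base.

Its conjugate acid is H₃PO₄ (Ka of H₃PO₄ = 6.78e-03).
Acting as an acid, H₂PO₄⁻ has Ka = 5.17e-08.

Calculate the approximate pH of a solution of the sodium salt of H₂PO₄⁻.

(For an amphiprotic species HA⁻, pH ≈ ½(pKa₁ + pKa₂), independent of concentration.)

pKa₁ = -log(6.78e-03) = 2.17; pKa₂ = -log(5.17e-08) = 7.29. For an amphiprotic species, pH ≈ ½(pKa₁ + pKa₂) = ½(2.17 + 7.29) = 4.73.

pH = 4.73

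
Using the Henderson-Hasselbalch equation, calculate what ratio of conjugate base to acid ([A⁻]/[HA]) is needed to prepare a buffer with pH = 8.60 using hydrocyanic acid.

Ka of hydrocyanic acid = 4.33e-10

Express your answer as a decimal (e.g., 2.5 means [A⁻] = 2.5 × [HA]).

pKa = -log(4.33e-10) = 9.3635. pH = pKa + log([A⁻]/[HA]), so log([A⁻]/[HA]) = pH − pKa = 8.60 − 9.3635 = -0.7635. [A⁻]/[HA] = 10^(-0.7635) = 0.172

[A⁻]/[HA] = 0.172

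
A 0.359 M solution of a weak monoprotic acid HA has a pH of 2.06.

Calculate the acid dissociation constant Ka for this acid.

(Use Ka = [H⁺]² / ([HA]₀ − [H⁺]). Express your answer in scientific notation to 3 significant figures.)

[H⁺] = 10^(−pH) = 10^(−2.06) = 8.710e-03 M. For HA ⇌ H⁺ + A⁻, Ka = [H⁺][A⁻]/[HA] = [H⁺]² / ([HA]₀ − [H⁺]) = (8.710e-03)² / (0.359 − 8.710e-03) = 2.17e-04.

K_a = 2.17e-04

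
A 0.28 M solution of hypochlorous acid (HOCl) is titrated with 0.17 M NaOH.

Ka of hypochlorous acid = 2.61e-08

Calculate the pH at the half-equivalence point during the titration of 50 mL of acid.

At half-equivalence [HA] = [A⁻], so Henderson-Hasselbalch gives pH = pKa = -log(2.61e-08) = 7.58.

pH = pKa = 7.58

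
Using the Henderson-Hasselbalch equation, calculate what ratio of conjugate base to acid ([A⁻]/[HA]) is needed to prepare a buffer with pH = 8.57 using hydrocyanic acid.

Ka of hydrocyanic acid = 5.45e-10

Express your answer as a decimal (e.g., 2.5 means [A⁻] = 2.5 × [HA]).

pKa = -log(5.45e-10) = 9.2636. pH = pKa + log([A⁻]/[HA]), so log([A⁻]/[HA]) = pH − pKa = 8.57 − 9.2636 = -0.6936. [A⁻]/[HA] = 10^(-0.6936) = 0.202

[A⁻]/[HA] = 0.202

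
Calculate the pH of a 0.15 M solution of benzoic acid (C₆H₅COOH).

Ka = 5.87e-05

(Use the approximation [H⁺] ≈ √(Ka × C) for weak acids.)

[H⁺] = √(Ka × C) = √(5.87e-05 × 0.15) = 2.9673e-03. pH = -log(2.9673e-03)

pH = 2.53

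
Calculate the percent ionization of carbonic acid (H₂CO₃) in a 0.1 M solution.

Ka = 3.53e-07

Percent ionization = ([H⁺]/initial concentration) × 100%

Using Ka equilibrium: x² + Ka×x - Ka×C = 0. Solving: [H⁺] = 1.8771e-04. Percent = (1.8771e-04/0.1) × 100

Percent ionization = 0.188%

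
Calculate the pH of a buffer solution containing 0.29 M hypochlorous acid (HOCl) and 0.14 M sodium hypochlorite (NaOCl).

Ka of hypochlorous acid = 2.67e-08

pKa = -log(2.67e-08) = 7.57. pH = pKa + log([A⁻]/[HA]) = 7.57 + log(0.14/0.29)

pH = 7.26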